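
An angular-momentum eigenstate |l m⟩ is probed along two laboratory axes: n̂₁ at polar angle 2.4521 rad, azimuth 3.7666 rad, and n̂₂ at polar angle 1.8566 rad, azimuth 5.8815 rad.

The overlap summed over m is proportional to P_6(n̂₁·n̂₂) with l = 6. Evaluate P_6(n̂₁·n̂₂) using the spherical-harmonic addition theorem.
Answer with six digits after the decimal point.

Term-by-term m-sum for l=6 (normalisation 4π/13 = 0.966644):
  m=-6: Y*=-0.026270-0.018300i  Y=-0.280413+0.251696i  product +0.011972-0.001480i
  m=-5: Y*=-0.134497+0.002227i  Y=+0.162550-0.347411i  product -0.021089+0.047088i
  m=-4: Y*=-0.259731+0.194013i  Y=+0.001365-0.037971i  product +0.007012+0.010127i
  m=-3: Y*=-0.137533+0.438042i  Y=+0.123303+0.321964i  product -0.157992+0.009731i
  m=-2: Y*=+0.082269+0.247608i  Y=-0.046256-0.047950i  product +0.008067-0.015398i
  m=-1: Y*=-0.190913-0.137743i  Y=-0.289644-0.123035i  product +0.038350+0.063386i
  m=+0: Y*=-0.342746-0.000000i  Y=+0.093556+0.000000i  product -0.032066-0.000000i
  m=+1: Y*=+0.190913-0.137743i  Y=+0.289644-0.123035i  product +0.038350-0.063386i
  m=+2: Y*=+0.082269-0.247608i  Y=-0.046256+0.047950i  product +0.008067+0.015398i
  m=+3: Y*=+0.137533+0.438042i  Y=-0.123303+0.321964i  product -0.157992-0.009731i
  m=+4: Y*=-0.259731-0.194013i  Y=+0.001365+0.037971i  product +0.007012-0.010127i
  m=+5: Y*=+0.134497+0.002227i  Y=-0.162550-0.347411i  product -0.021089-0.047088i
  m=+6: Y*=-0.026270+0.018300i  Y=-0.280413-0.251696i  product +0.011972+0.001480i
Total Σ_m = -0.259424+0.000000i. Multiply by 0.966644: -0.250771+0.000000i. P_6(cos γ) = -0.250771

-0.250771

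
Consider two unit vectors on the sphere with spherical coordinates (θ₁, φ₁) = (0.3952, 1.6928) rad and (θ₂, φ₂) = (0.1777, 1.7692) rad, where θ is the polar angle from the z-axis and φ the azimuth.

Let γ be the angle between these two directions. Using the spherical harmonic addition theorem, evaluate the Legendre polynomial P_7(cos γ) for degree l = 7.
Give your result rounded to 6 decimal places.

0.434631

Addition theorem: P_7(cos γ) = (4π/15) Σ_m Y*_{lm}(Ω₁) Y_{lm}(Ω₂), m = −7…7:
  m=-7: Y*=(0.000473, -0.000412)  Y=(0.000003, 0.000000)  product (0.000000, -0.000000)
  m=-6: Y*=(-0.004182, -0.003758)  Y=(-0.000021, 0.000052)  product (0.000000, -0.000000)
  m=-5: Y*=(-0.017909, 0.025623)  Y=(-0.000615, -0.000402)  product (0.000021, -0.000009)
  m=-4: Y*=(0.106101, 0.056323)  Y=(0.004745, -0.004823)  product (0.000775, -0.000245)
  m=-3: Y*=(0.114176, -0.297891)  Y=(0.025102, 0.037071)  product (0.013909, -0.003245)
  m=-2: Y*=(-0.520360, -0.129553)  Y=(-0.189233, 0.079295)  product (0.108742, -0.016746)
  m=-1: Y*=(-0.047800, 0.389842)  Y=(-0.114081, -0.567431)  product (0.226662, -0.017351)
  m=+0: Y*=(-0.274944, -0.000000)  Y=(0.659834, 0.000000)  product (-0.181417, -0.000000)
  m=+1: Y*=(0.047800, 0.389842)  Y=(0.114081, -0.567431)  product (0.226662, 0.017351)
  m=+2: Y*=(-0.520360, 0.129553)  Y=(-0.189233, -0.079295)  product (0.108742, 0.016746)
  m=+3: Y*=(-0.114176, -0.297891)  Y=(-0.025102, 0.037071)  product (0.013909, 0.003245)
  m=+4: Y*=(0.106101, -0.056323)  Y=(0.004745, 0.004823)  product (0.000775, 0.000245)
  m=+5: Y*=(0.017909, 0.025623)  Y=(0.000615, -0.000402)  product (0.000021, 0.000009)
  m=+6: Y*=(-0.004182, 0.003758)  Y=(-0.000021, -0.000052)  product (0.000000, 0.000000)
  m=+7: Y*=(-0.000473, -0.000412)  Y=(-0.000003, 0.000000)  product (0.000000, 0.000000)
Accumulated sum (0.518802, 0.000000); after 4π/(2l+1) scaling, (0.434631, 0.000000) ⇒ P_7 = 0.434631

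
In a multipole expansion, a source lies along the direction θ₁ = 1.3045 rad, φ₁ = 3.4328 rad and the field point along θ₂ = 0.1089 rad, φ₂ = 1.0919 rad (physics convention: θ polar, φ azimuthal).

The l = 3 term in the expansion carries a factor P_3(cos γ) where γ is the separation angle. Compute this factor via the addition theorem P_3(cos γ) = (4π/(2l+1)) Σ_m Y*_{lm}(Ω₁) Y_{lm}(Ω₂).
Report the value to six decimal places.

-0.266130

Summing Y*_{l m}(θ₁,φ₁)·Y_{l m}(θ₂,φ₂) over m ∈ [−3, 3]; prefactor 4π/(2·3+1) = 1.795196:
  term(m=-3) = (0.000148, 0.000135)   from Y*(Ω₁)=(-0.240540, -0.287223), Y(Ω₂)=(-0.000531, 0.000072)
  term(m=-2) = (-0.000092, -0.003003)   from Y*(Ω₁)=(0.209052, 0.137687), Y(Ω₂)=(-0.006904, -0.009816)
  term(m=-1) = (0.019643, -0.020254)   from Y*(Ω₁)=(0.195245, 0.058521), Y(Ω₂)=(0.063786, -0.122852)
  term(m=+0) = (-0.187645, -0.000000)   from Y*(Ω₁)=(-0.260610, -0.000000), Y(Ω₂)=(0.720021, 0.000000)
  term(m=+1) = (0.019643, 0.020254)   from Y*(Ω₁)=(-0.195245, 0.058521), Y(Ω₂)=(-0.063786, -0.122852)
  term(m=+2) = (-0.000092, 0.003003)   from Y*(Ω₁)=(0.209052, -0.137687), Y(Ω₂)=(-0.006904, 0.009816)
  term(m=+3) = (0.000148, -0.000135)   from Y*(Ω₁)=(0.240540, -0.287223), Y(Ω₂)=(0.000531, 0.000072)
Σ over m = (-0.148246, 0.000000); ×(4π/7) → (-0.266130, 0.000000). Real part: -0.266130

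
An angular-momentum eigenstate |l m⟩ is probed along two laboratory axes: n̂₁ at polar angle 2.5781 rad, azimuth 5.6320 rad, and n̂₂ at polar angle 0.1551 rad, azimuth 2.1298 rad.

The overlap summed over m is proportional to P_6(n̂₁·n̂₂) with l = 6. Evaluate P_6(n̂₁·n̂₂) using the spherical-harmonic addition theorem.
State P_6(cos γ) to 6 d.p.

Summing Y*_{l m}(θ₁,φ₁)·Y_{l m}(θ₂,φ₂) over m ∈ [−6, 6]; prefactor 4π/(2·6+1) = 0.966644:
  term(m=-6) = -0.00000 + 0.00000j   from Y*(Ω₁)=-0.00809 + 0.00777j, Y(Ω₂)=0.00001 - 0.00000j
  term(m=-5) = -0.00000 + 0.00001j   from Y*(Ω₁)=0.06111 - 0.00702j, Y(Ω₂)=-0.00005 + 0.00014j
  term(m=-4) = 0.00005 + 0.00039j   from Y*(Ω₁)=-0.17124 - 0.10192j, Y(Ω₂)=-0.00122 - 0.00156j
  term(m=-3) = 0.00352 + 0.00661j   from Y*(Ω₁)=0.15238 + 0.37847j, Y(Ω₂)=0.01825 - 0.00195j
  term(m=-2) = 0.04027 + 0.03540j   from Y*(Ω₁)=0.12301 - 0.44721j, Y(Ω₂)=-0.05057 + 0.10395j
  term(m=-1) = 0.03253 + 0.01227j   from Y*(Ω₁)=-0.06143 + 0.04681j, Y(Ω₂)=-0.23875 - 0.38166j
  term(m=+0) = -0.32187 + 0.00000j   from Y*(Ω₁)=-0.41492 + 0.00000j, Y(Ω₂)=0.77574 + 0.00000j
  term(m=+1) = 0.03253 - 0.01227j   from Y*(Ω₁)=0.06143 + 0.04681j, Y(Ω₂)=0.23875 - 0.38166j
  term(m=+2) = 0.04027 - 0.03540j   from Y*(Ω₁)=0.12301 + 0.44721j, Y(Ω₂)=-0.05057 - 0.10395j
  term(m=+3) = 0.00352 - 0.00661j   from Y*(Ω₁)=-0.15238 + 0.37847j, Y(Ω₂)=-0.01825 - 0.00195j
  term(m=+4) = 0.00005 - 0.00039j   from Y*(Ω₁)=-0.17124 + 0.10192j, Y(Ω₂)=-0.00122 + 0.00156j
  term(m=+5) = -0.00000 - 0.00001j   from Y*(Ω₁)=-0.06111 - 0.00702j, Y(Ω₂)=0.00005 + 0.00014j
  term(m=+6) = -0.00000 - 0.00000j   from Y*(Ω₁)=-0.00809 - 0.00777j, Y(Ω₂)=0.00001 + 0.00000j
Σ over m = -0.16914 - 0.00000j; ×(4π/13) → -0.16350 - 0.00000j. Real part: -0.163499

-0.163499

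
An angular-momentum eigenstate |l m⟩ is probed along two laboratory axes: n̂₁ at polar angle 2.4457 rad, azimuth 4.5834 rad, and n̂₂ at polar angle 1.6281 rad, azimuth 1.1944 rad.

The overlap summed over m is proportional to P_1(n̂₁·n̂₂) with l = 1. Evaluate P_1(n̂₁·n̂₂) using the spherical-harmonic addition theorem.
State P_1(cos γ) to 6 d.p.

Term-by-term m-sum for l=1 (normalisation 4π/3 = 4.188790):
  [-1]  conj(Y_{1,-1})(Ω₁) = -0.028490-0.219646i ; Y_{1,-1}(Ω₂) = +0.126785-0.320781i ; Δ = -0.074070-0.018709i
  [+0]  conj(Y_{1,0})(Ω₁) = -0.374994-0.000000i ; Y_{1,0}(Ω₂) = -0.027983+0.000000i ; Δ = +0.010494+0.000000i
  [+1]  conj(Y_{1,1})(Ω₁) = +0.028490-0.219646i ; Y_{1,1}(Ω₂) = -0.126785-0.320781i ; Δ = -0.074070+0.018709i
Accumulated sum -0.137647+0.000000i; after 4π/(2l+1) scaling, -0.576575+0.000000i ⇒ P_1 = -0.576575

-0.576575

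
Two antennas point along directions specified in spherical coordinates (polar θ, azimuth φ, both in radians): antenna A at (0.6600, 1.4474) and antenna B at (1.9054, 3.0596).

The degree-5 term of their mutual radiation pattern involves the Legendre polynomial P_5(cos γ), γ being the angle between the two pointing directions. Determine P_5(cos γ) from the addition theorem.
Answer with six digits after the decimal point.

Addition theorem: P_5(cos γ) = (4π/11) Σ_m Y*_{lm}(Ω₁) Y_{lm}(Ω₂), m = −5…5:
  m=-5: Y*=0.02327 + 0.03280j  Y=-0.32002 - 0.13908j  product -0.00288 - 0.01373j
  m=-4: Y*=0.14429 - 0.07763j  Y=-0.36319 - 0.12358j  product -0.06200 + 0.01036j
  m=-3: Y*=-0.13318 - 0.34317j  Y=0.00832 + 0.00209j  product -0.00039 - 0.00313j
  m=-2: Y*=-0.42570 + 0.10725j  Y=0.33138 + 0.05483j  product -0.14695 + 0.01220j
  m=-1: Y*=0.01068 + 0.08613j  Y=0.08007 + 0.00658j  product 0.00029 + 0.00697j
  m=+0: Y*=-0.38328 + 0.00000j  Y=-0.31430 + 0.00000j  product 0.12047 + 0.00000j
  m=+1: Y*=-0.01068 + 0.08613j  Y=-0.08007 + 0.00658j  product 0.00029 - 0.00697j
  m=+2: Y*=-0.42570 - 0.10725j  Y=0.33138 - 0.05483j  product -0.14695 - 0.01220j
  m=+3: Y*=0.13318 - 0.34317j  Y=-0.00832 + 0.00209j  product -0.00039 + 0.00313j
  m=+4: Y*=0.14429 + 0.07763j  Y=-0.36319 + 0.12358j  product -0.06200 - 0.01036j
  m=+5: Y*=-0.02327 + 0.03280j  Y=0.32002 - 0.13908j  product -0.00288 + 0.01373j
Accumulated sum -0.30340 - 0.00000j; after 4π/(2l+1) scaling, -0.34661 - 0.00000j ⇒ P_5 = -0.346609

-0.346609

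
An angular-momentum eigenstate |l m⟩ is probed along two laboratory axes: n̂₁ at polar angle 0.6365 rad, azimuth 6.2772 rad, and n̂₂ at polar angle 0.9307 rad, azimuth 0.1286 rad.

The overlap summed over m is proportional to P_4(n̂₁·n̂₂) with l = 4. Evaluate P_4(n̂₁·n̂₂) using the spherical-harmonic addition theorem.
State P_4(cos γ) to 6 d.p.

0.575697

Addition theorem: P_4(cos γ) = (4π/9) Σ_m Y*_{lm}(Ω₁) Y_{lm}(Ω₂), m = −4…4:
  m=-4: +0.055219-0.001322i × +0.159418-0.090095i = +0.008684-0.005186i  (running Σ = +0.008684-0.005186i)
  m=-3: +0.211337-0.003795i × +0.357349-0.145139i = +0.074970-0.032029i  (running Σ = +0.083654-0.037215i)
  m=-2: +0.416802-0.004990i × +0.311569-0.081951i = +0.129453-0.035712i  (running Σ = +0.213108-0.072927i)
  m=-1: +0.345286-0.002067i × -0.113019+0.014615i = -0.038994+0.005280i  (running Σ = +0.174114-0.067647i)
  m=0: -0.186517-0.000000i × -0.343587+0.000000i = +0.064085+0.000000i  (running Σ = +0.238198-0.067647i)
  m=1: -0.345286-0.002067i × +0.113019+0.014615i = -0.038994-0.005280i  (running Σ = +0.199205-0.072927i)
  m=2: +0.416802+0.004990i × +0.311569+0.081951i = +0.129453+0.035712i  (running Σ = +0.328658-0.037215i)
  m=3: -0.211337-0.003795i × -0.357349-0.145139i = +0.074970+0.032029i  (running Σ = +0.403628-0.005186i)
  m=4: +0.055219+0.001322i × +0.159418+0.090095i = +0.008684+0.005186i  (running Σ = +0.412312-0.000000i)
Accumulated sum +0.412312-0.000000i; after 4π/(2l+1) scaling, +0.575697-0.000000i ⇒ P_4 = 0.575697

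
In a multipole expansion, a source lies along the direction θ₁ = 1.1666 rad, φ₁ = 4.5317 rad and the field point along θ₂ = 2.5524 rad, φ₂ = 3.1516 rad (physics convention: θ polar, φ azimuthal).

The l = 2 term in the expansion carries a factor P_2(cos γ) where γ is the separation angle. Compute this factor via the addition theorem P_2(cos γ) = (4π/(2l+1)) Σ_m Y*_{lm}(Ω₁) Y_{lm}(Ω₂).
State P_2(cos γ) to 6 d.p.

-0.420561

Term-by-term m-sum for l=2 (normalisation 4π/5 = 2.513274):
  m=-2: -0.30544 + 0.11545j × 0.11925 - 0.00239j = -0.03615 + 0.01450j  (running Σ = -0.03615 + 0.01450j)
  m=-1: -0.05020 - 0.27480j × 0.35690 - 0.00357j = -0.01890 - 0.09789j  (running Σ = -0.05505 - 0.08340j)
  m=0: -0.16905 + 0.00000j × 0.33861 + 0.00000j = -0.05724 + 0.00000j  (running Σ = -0.11229 - 0.08340j)
  m=1: 0.05020 - 0.27480j × -0.35690 - 0.00357j = -0.01890 + 0.09789j  (running Σ = -0.13119 + 0.01450j)
  m=2: -0.30544 - 0.11545j × 0.11925 + 0.00239j = -0.03615 - 0.01450j  (running Σ = -0.16734 - 0.00000j)
Σ over m = -0.16734 - 0.00000j; ×(4π/5) → -0.42056 - 0.00000j. Real part: -0.420561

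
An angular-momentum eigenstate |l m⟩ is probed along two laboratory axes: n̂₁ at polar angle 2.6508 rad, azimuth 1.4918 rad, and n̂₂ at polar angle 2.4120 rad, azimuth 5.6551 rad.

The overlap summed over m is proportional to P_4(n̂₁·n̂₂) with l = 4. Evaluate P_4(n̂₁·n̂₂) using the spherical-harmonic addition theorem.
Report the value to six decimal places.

Addition theorem: P_4(cos γ) = (4π/9) Σ_m Y*_{lm}(Ω₁) Y_{lm}(Ω₂), m = −4…4:
  m=-4: (0.020758, -0.006786) × (-0.070629, 0.051415) = (-0.001117, 0.001547)  (running Σ = (-0.001117, 0.001547))
  m=-3: (0.027137, 0.112354) × (0.085208, -0.262870) = (0.031847, 0.002440)  (running Σ = (0.030730, 0.003987))
  m=-2: (-0.326207, 0.051971) × (0.132920, 0.408437) = (-0.064586, -0.126327)  (running Σ = (-0.033857, -0.122340))
  m=-1: (-0.037944, -0.479322) × (-0.169254, -0.122910) = (-0.052491, 0.085791)  (running Σ = (-0.086348, -0.036550))
  m=0: (0.089001, -0.000000) × (-0.302864, 0.000000) = (-0.026955, 0.000000)  (running Σ = (-0.113303, -0.036550))
  m=1: (0.037944, -0.479322) × (0.169254, -0.122910) = (-0.052491, -0.085791)  (running Σ = (-0.165795, -0.122340))
  m=2: (-0.326207, -0.051971) × (0.132920, -0.408437) = (-0.064586, 0.126327)  (running Σ = (-0.230381, 0.003987))
  m=3: (-0.027137, 0.112354) × (-0.085208, -0.262870) = (0.031847, -0.002440)  (running Σ = (-0.198534, 0.001547))
  m=4: (0.020758, 0.006786) × (-0.070629, -0.051415) = (-0.001117, -0.001547)  (running Σ = (-0.199651, -0.000000))
Accumulated sum (-0.199651, -0.000000); after 4π/(2l+1) scaling, (-0.278766, -0.000000) ⇒ P_4 = -0.278766

-0.278766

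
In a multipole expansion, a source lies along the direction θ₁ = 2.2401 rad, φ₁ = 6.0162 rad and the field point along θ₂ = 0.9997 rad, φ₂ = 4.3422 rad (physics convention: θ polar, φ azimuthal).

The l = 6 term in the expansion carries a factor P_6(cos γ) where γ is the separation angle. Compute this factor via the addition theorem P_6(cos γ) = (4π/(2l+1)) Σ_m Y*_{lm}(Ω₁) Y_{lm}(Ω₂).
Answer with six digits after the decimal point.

Expand P_6 via completeness: Σ_{m} conj(Y_{6,m}) at Ω₁ times Y_{6,m} at Ω₂ —
  [-6]  conj(Y_{6,-6})(Ω₁) = (-0.003497, -0.112345) ; Y_{6,-6}(Ω₂) = (0.103714, -0.136334) ; Δ = (-0.015679, -0.011175)
  [-5]  conj(Y_{6,-5})(Ω₁) = (-0.071984, 0.299504) ; Y_{6,-5}(Ω₂) = (-0.366404, -0.105420) ; Δ = (0.057949, -0.102151)
  [-4]  conj(Y_{6,-4})(Ω₁) = (0.210381, -0.382500) ; Y_{6,-4}(Ω₂) = (0.035587, 0.394164) ; Δ = (0.158254, 0.069313)
  [-3]  conj(Y_{6,-3})(Ω₁) = (-0.167491, 0.172785) ; Y_{6,-3}(Ω₂) = (0.040238, -0.019947) ; Δ = (-0.003293, 0.010294)
  [-2]  conj(Y_{6,-2})(Ω₁) = (-0.179155, 0.105928) ; Y_{6,-2}(Ω₂) = (0.245403, 0.224245) ; Δ = (-0.067719, -0.014180)
  [-1]  conj(Y_{6,-1})(Ω₁) = (0.320651, -0.087703) ; Y_{6,-1}(Ω₂) = (0.064288, -0.165656) ; Δ = (0.006085, -0.058756)
  [+0]  conj(Y_{6,0})(Ω₁) = (0.121951, -0.000000) ; Y_{6,0}(Ω₂) = (0.289183, 0.000000) ; Δ = (0.035266, 0.000000)
  [+1]  conj(Y_{6,1})(Ω₁) = (-0.320651, -0.087703) ; Y_{6,1}(Ω₂) = (-0.064288, -0.165656) ; Δ = (0.006085, 0.058756)
  [+2]  conj(Y_{6,2})(Ω₁) = (-0.179155, -0.105928) ; Y_{6,2}(Ω₂) = (0.245403, -0.224245) ; Δ = (-0.067719, 0.014180)
  [+3]  conj(Y_{6,3})(Ω₁) = (0.167491, 0.172785) ; Y_{6,3}(Ω₂) = (-0.040238, -0.019947) ; Δ = (-0.003293, -0.010294)
  [+4]  conj(Y_{6,4})(Ω₁) = (0.210381, 0.382500) ; Y_{6,4}(Ω₂) = (0.035587, -0.394164) ; Δ = (0.158254, -0.069313)
  [+5]  conj(Y_{6,5})(Ω₁) = (0.071984, 0.299504) ; Y_{6,5}(Ω₂) = (0.366404, -0.105420) ; Δ = (0.057949, 0.102151)
  [+6]  conj(Y_{6,6})(Ω₁) = (-0.003497, 0.112345) ; Y_{6,6}(Ω₂) = (0.103714, 0.136334) ; Δ = (-0.015679, 0.011175)
Σ over m = (0.306462, 0.000000); ×(4π/13) → (0.296239, 0.000000). Real part: 0.296239

0.296239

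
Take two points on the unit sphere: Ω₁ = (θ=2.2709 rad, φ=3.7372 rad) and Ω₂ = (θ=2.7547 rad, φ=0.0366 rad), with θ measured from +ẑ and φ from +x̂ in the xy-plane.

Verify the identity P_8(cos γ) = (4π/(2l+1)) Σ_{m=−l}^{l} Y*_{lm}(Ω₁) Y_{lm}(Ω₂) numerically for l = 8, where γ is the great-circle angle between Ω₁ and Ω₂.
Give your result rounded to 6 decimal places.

-0.281735

Term-by-term m-sum for l=8 (normalisation 4π/17 = 0.739198):
  term(m=-8) = -0.00000 - 0.00001j   from Y*(Ω₁)=0.00316 - 0.06023j, Y(Ω₂)=0.00020 - 0.00006j
  term(m=-7) = 0.00030 + 0.00029j   from Y*(Ω₁)=-0.10505 - 0.17401j, Y(Ω₂)=-0.00201 + 0.00053j
  term(m=-6) = -0.00496 - 0.00107j   from Y*(Ω₁)=-0.35747 - 0.16483j, Y(Ω₂)=0.01258 - 0.00281j
  term(m=-5) = 0.02363 - 0.00853j   from Y*(Ω₁)=-0.43638 + 0.07202j, Y(Ω₂)=-0.05586 + 0.01034j
  term(m=-4) = -0.01828 + 0.02330j   from Y*(Ω₁)=-0.11819 + 0.11215j, Y(Ω₂)=0.17983 - 0.02652j
  term(m=-3) = -0.01168 + 0.10950j   from Y*(Ω₁)=0.05787 - 0.26370j, Y(Ω₂)=-0.40544 + 0.04470j
  term(m=-2) = -0.08007 - 0.16459j   from Y*(Ω₁)=-0.11980 - 0.30031j, Y(Ω₂)=0.56457 - 0.04140j
  term(m=-1) = -0.02999 - 0.01876j   from Y*(Ω₁)=0.10920 + 0.07401j, Y(Ω₂)=-0.26802 + 0.00981j
  term(m=+0) = -0.13904 + 0.00000j   from Y*(Ω₁)=0.34500 + 0.00000j, Y(Ω₂)=-0.40301 + 0.00000j
  term(m=+1) = -0.02999 + 0.01876j   from Y*(Ω₁)=-0.10920 + 0.07401j, Y(Ω₂)=0.26802 + 0.00981j
  term(m=+2) = -0.08007 + 0.16459j   from Y*(Ω₁)=-0.11980 + 0.30031j, Y(Ω₂)=0.56457 + 0.04140j
  term(m=+3) = -0.01168 - 0.10950j   from Y*(Ω₁)=-0.05787 - 0.26370j, Y(Ω₂)=0.40544 + 0.04470j
  term(m=+4) = -0.01828 - 0.02330j   from Y*(Ω₁)=-0.11819 - 0.11215j, Y(Ω₂)=0.17983 + 0.02652j
  term(m=+5) = 0.02363 + 0.00853j   from Y*(Ω₁)=0.43638 + 0.07202j, Y(Ω₂)=0.05586 + 0.01034j
  term(m=+6) = -0.00496 + 0.00107j   from Y*(Ω₁)=-0.35747 + 0.16483j, Y(Ω₂)=0.01258 + 0.00281j
  term(m=+7) = 0.00030 - 0.00029j   from Y*(Ω₁)=0.10505 - 0.17401j, Y(Ω₂)=0.00201 + 0.00053j
  term(m=+8) = -0.00000 + 0.00001j   from Y*(Ω₁)=0.00316 + 0.06023j, Y(Ω₂)=0.00020 + 0.00006j
Total Σ_m = -0.38114 - 0.00000j. Multiply by 0.739198: -0.28174 - 0.00000j. P_8(cos γ) = -0.281735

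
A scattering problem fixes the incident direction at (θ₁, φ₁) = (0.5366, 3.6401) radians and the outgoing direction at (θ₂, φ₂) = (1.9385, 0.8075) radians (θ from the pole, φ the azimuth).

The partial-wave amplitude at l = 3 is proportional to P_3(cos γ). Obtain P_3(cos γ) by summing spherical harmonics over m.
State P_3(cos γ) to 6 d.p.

Summing Y*_{l m}(θ₁,φ₁)·Y_{l m}(θ₂,φ₂) over m ∈ [−3, 3]; prefactor 4π/(2·3+1) = 1.795196:
  m=-3: -0.004192-0.055584i × -0.255083-0.223316i = -0.011344+0.015115i  (running Σ = -0.011344+0.015115i)
  m=-2: +0.124602+0.192788i × +0.014136+0.319591i = -0.059852+0.042547i  (running Σ = -0.071196+0.057662i)
  m=-1: -0.390817-0.212748i × -0.073781+0.077116i = +0.045241-0.014442i  (running Σ = -0.025955+0.043220i)
  m=0: +0.222356-0.000000i × +0.315768+0.000000i = +0.070213+0.000000i  (running Σ = +0.044258+0.043220i)
  m=1: +0.390817-0.212748i × +0.073781+0.077116i = +0.045241+0.014442i  (running Σ = +0.089499+0.057662i)
  m=2: +0.124602-0.192788i × +0.014136-0.319591i = -0.059852-0.042547i  (running Σ = +0.029647+0.015115i)
  m=3: +0.004192-0.055584i × +0.255083-0.223316i = -0.011344-0.015115i  (running Σ = +0.018304+0.000000i)
Accumulated sum +0.018304+0.000000i; after 4π/(2l+1) scaling, +0.032859+0.000000i ⇒ P_3 = 0.032859

0.032859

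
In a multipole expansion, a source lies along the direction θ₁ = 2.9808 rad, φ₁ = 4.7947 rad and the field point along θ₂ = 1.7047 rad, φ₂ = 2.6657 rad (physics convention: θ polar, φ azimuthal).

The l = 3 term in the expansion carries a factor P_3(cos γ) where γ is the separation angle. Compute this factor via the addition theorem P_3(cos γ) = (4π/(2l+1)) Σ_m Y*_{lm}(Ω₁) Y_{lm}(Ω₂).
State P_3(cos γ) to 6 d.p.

-0.071340

Expand P_3 via completeness: Σ_{m} conj(Y_{3,m}) at Ω₁ times Y_{3,m} at Ω₂ —
  m=-3: Y*=-0.00042 + 0.00166j  Y=-0.05792 - 0.40197j  product 0.00069 + 0.00007j
  m=-2: Y*=0.02551 + 0.00424j  Y=-0.07776 - 0.10914j  product -0.00152 - 0.00311j
  m=-1: Y*=0.01647 - 0.19966j  Y=0.25933 + 0.13366j  product 0.03096 - 0.04957j
  m=+0: Y*=-0.68952 + 0.00000j  Y=0.14502 + 0.00000j  product -0.09999 + 0.00000j
  m=+1: Y*=-0.01647 - 0.19966j  Y=-0.25933 + 0.13366j  product 0.03096 + 0.04957j
  m=+2: Y*=0.02551 - 0.00424j  Y=-0.07776 + 0.10914j  product -0.00152 + 0.00311j
  m=+3: Y*=0.00042 + 0.00166j  Y=0.05792 - 0.40197j  product 0.00069 - 0.00007j
Σ over m = -0.03974 + 0.00000j; ×(4π/7) → -0.07134 + 0.00000j. Real part: -0.071340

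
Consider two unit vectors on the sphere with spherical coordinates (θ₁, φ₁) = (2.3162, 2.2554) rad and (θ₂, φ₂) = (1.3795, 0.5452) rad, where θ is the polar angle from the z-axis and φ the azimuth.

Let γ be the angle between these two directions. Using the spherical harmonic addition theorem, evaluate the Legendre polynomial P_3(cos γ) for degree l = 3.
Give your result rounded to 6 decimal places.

Addition theorem: P_3(cos γ) = (4π/7) Σ_m Y*_{lm}(Ω₁) Y_{lm}(Ω₂), m = −3…3:
  [-3]  conj(Y_{3,-3})(Ω₁) = (0.146602, 0.076885) ; Y_{3,-3}(Ω₂) = (-0.025567, -0.393977) ; Δ = (0.026543, -0.059723)
  [-2]  conj(Y_{3,-2})(Ω₁) = (0.074942, 0.366705) ; Y_{3,-2}(Ω₂) = (0.086551, -0.166089) ; Δ = (0.067392, 0.019292)
  [-1]  conj(Y_{3,-1})(Ω₁) = (-0.195261, 0.239201) ; Y_{3,-1}(Ω₂) = (-0.222251, 0.134800) ; Δ = (0.011153, -0.079484)
  [+0]  conj(Y_{3,0})(Ω₁) = (0.177119, -0.000000) ; Y_{3,0}(Ω₂) = (-0.200033, 0.000000) ; Δ = (-0.035430, 0.000000)
  [+1]  conj(Y_{3,1})(Ω₁) = (0.195261, 0.239201) ; Y_{3,1}(Ω₂) = (0.222251, 0.134800) ; Δ = (0.011153, 0.079484)
  [+2]  conj(Y_{3,2})(Ω₁) = (0.074942, -0.366705) ; Y_{3,2}(Ω₂) = (0.086551, 0.166089) ; Δ = (0.067392, -0.019292)
  [+3]  conj(Y_{3,3})(Ω₁) = (-0.146602, 0.076885) ; Y_{3,3}(Ω₂) = (0.025567, -0.393977) ; Δ = (0.026543, 0.059723)
Total Σ_m = (0.174745, 0.000000). Multiply by 1.795196: (0.313701, 0.000000). P_3(cos γ) = 0.313701

0.313701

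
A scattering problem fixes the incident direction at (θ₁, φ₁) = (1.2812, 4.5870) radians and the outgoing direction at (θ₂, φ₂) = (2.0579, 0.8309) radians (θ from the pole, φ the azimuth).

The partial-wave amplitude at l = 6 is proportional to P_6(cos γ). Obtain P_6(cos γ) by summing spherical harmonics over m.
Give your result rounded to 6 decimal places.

Addition theorem: P_6(cos γ) = (4π/13) Σ_m Y*_{lm}(Ω₁) Y_{lm}(Ω₂), m = −6…6:
  m=-6: -0.27326 + 0.25576j × 0.06203 + 0.22153j = -0.07361 - 0.04467j  (running Σ = -0.07361 - 0.04467j)
  m=-5: -0.22665 - 0.31286j × 0.22346 - 0.35811j = -0.16269 + 0.01125j  (running Σ = -0.23630 - 0.03342j)
  m=-4: -0.02718 + 0.01490j × -0.30170 + 0.05553j = 0.00737 - 0.00600j  (running Σ = -0.22892 - 0.03942j)
  m=-3: -0.12649 - 0.32025j × -0.09891 - 0.07502j = -0.01151 + 0.04117j  (running Σ = -0.24044 + 0.00174j)
  m=-2: 0.07198 - 0.01844j × 0.03143 + 0.34437j = 0.00861 + 0.02421j  (running Σ = -0.23183 + 0.02595j)
  m=-1: -0.03910 - 0.31020j × -0.00130 + 0.00143j = 0.00049 + 0.00035j  (running Σ = -0.23133 + 0.02630j)
  m=0: 0.10127 + 0.00000j × 0.33778 + 0.00000j = 0.03421 + 0.00000j  (running Σ = -0.19713 + 0.02630j)
  m=1: 0.03910 - 0.31020j × 0.00130 + 0.00143j = 0.00049 - 0.00035j  (running Σ = -0.19663 + 0.02595j)
  m=2: 0.07198 + 0.01844j × 0.03143 - 0.34437j = 0.00861 - 0.02421j  (running Σ = -0.18802 + 0.00174j)
  m=3: 0.12649 - 0.32025j × 0.09891 - 0.07502j = -0.01151 - 0.04117j  (running Σ = -0.19953 - 0.03942j)
  m=4: -0.02718 - 0.01490j × -0.30170 - 0.05553j = 0.00737 + 0.00600j  (running Σ = -0.19216 - 0.03342j)
  m=5: 0.22665 - 0.31286j × -0.22346 - 0.35811j = -0.16269 - 0.01125j  (running Σ = -0.35485 - 0.04467j)
  m=6: -0.27326 - 0.25576j × 0.06203 - 0.22153j = -0.07361 + 0.04467j  (running Σ = -0.42846 + 0.00000j)
Σ over m = -0.42846 + 0.00000j; ×(4π/13) → -0.41417 + 0.00000j. Real part: -0.414167

-0.414167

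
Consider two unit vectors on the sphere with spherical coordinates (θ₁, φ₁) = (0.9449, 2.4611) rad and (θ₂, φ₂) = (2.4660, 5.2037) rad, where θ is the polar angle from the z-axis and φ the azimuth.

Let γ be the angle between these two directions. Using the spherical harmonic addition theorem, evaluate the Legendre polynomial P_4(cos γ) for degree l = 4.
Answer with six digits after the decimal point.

0.363431

Summing Y*_{l m}(θ₁,φ₁)·Y_{l m}(θ₂,φ₂) over m ∈ [−4, 4]; prefactor 4π/(2·4+1) = 1.396263:
  m=-4: (-0.174346, -0.077779) × (-0.026010, -0.062484) = (-0.000325, 0.012917)  (running Σ = (-0.000325, 0.012917))
  m=-3: (0.177006, 0.347874) × (0.237751, 0.023102) = (0.034047, 0.086796)  (running Σ = (0.033722, 0.099713))
  m=-2: (0.064173, -0.301360) × (-0.236812, 0.355086) = (0.091812, 0.094153)  (running Σ = (0.125534, 0.193866))
  m=-1: (0.104342, -0.084462) × (-0.137505, -0.256983) = (-0.036053, -0.015200)  (running Σ = (0.089481, 0.178666))
  m=0: (-0.335702, -0.000000) × (-0.242261, 0.000000) = (0.081327, 0.000000)  (running Σ = (0.170808, 0.178666))
  m=1: (-0.104342, -0.084462) × (0.137505, -0.256983) = (-0.036053, 0.015200)  (running Σ = (0.134755, 0.193866))
  m=2: (0.064173, 0.301360) × (-0.236812, -0.355086) = (0.091812, -0.094153)  (running Σ = (0.226567, 0.099713))
  m=3: (-0.177006, 0.347874) × (-0.237751, 0.023102) = (0.034047, -0.086796)  (running Σ = (0.260614, 0.012917))
  m=4: (-0.174346, 0.077779) × (-0.026010, 0.062484) = (-0.000325, -0.012917)  (running Σ = (0.260289, 0.000000))
Σ over m = (0.260289, 0.000000); ×(4π/9) → (0.363431, 0.000000). Real part: 0.363431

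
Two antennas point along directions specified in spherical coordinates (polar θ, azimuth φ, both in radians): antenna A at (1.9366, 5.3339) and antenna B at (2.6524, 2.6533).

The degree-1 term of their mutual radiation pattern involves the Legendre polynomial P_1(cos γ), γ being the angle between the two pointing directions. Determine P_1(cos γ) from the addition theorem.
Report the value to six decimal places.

-0.077268

Addition theorem: P_1(cos γ) = (4π/3) Σ_m Y*_{lm}(Ω₁) Y_{lm}(Ω₂), m = −1…1:
  [-1]  conj(Y_{1,-1})(Ω₁) = (0.187859, -0.262302) ; Y_{1,-1}(Ω₂) = (-0.143379, -0.076163) ; Δ = (-0.046913, 0.023301)
  [+0]  conj(Y_{1,0})(Ω₁) = (-0.174773, -0.000000) ; Y_{1,0}(Ω₂) = (-0.431296, 0.000000) ; Δ = (0.075379, 0.000000)
  [+1]  conj(Y_{1,1})(Ω₁) = (-0.187859, -0.262302) ; Y_{1,1}(Ω₂) = (0.143379, -0.076163) ; Δ = (-0.046913, -0.023301)
Accumulated sum (-0.018446, 0.000000); after 4π/(2l+1) scaling, (-0.077268, 0.000000) ⇒ P_1 = -0.077268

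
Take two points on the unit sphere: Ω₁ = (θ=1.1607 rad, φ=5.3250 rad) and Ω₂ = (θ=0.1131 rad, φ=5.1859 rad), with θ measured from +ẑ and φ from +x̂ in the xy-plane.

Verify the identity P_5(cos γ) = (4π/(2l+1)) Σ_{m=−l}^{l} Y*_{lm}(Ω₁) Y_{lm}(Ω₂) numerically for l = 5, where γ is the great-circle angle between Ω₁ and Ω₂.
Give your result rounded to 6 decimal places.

Addition theorem: P_5(cos γ) = (4π/11) Σ_m Y*_{lm}(Ω₁) Y_{lm}(Ω₂), m = −5…5:
  m=-5: (0.023622, 0.300153) × (0.000006, -0.000006) = (0.000002, 0.000002)  (running Σ = (0.000002, 0.000002))
  m=-4: (-0.318933, 0.263843) × (-0.000075, -0.000224) = (0.000083, 0.000052)  (running Σ = (0.000085, 0.000053))
  m=-3: (-0.110834, -0.030321) × (-0.003877, -0.000587) = (0.000412, 0.000183)  (running Σ = (0.000497, 0.000236))
  m=-2: (0.100702, 0.279710) × (-0.024578, 0.034154) = (-0.012028, -0.003435)  (running Σ = (-0.011531, -0.003199))
  m=-1: (-0.117348, 0.166969) × (0.126045, 0.245993) = (-0.055864, -0.007821)  (running Σ = (-0.067395, -0.011021))
  m=0: (0.254808, -0.000000) × (0.847927, 0.000000) = (0.216058, 0.000000)  (running Σ = (0.148663, -0.011021))
  m=1: (0.117348, 0.166969) × (-0.126045, 0.245993) = (-0.055864, 0.007821)  (running Σ = (0.092799, -0.003199))
  m=2: (0.100702, -0.279710) × (-0.024578, -0.034154) = (-0.012028, 0.003435)  (running Σ = (0.080770, 0.000236))
  m=3: (0.110834, -0.030321) × (0.003877, -0.000587) = (0.000412, -0.000183)  (running Σ = (0.081182, 0.000053))
  m=4: (-0.318933, -0.263843) × (-0.000075, 0.000224) = (0.000083, -0.000052)  (running Σ = (0.081266, 0.000002))
  m=5: (-0.023622, 0.300153) × (-0.000006, -0.000006) = (0.000002, -0.000002)  (running Σ = (0.081267, 0.000000))
Σ over m = (0.081267, 0.000000); ×(4π/11) → (0.092840, 0.000000). Real part: 0.092840

0.092840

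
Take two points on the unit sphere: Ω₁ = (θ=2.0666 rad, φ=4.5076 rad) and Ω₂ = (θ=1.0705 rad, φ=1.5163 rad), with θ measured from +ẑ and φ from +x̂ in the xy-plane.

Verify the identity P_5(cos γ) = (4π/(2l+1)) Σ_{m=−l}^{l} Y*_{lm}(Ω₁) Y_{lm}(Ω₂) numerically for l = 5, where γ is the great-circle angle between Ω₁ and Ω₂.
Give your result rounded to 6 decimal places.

Expand P_5 via completeness: Σ_{m} conj(Y_{5,m}) at Ω₁ times Y_{5,m} at Ω₂ —
  [-5]  conj(Y_{5,-5})(Ω₁) = -0.208726-0.127069i ; Y_{5,-5}(Ω₂) = +0.064965-0.232490i ; Δ = -0.043102+0.040272i
  [-4]  conj(Y_{5,-4})(Ω₁) = -0.285392+0.305342i ; Y_{5,-4}(Ω₂) = +0.407444+0.090251i ; Δ = -0.143839+0.098653i
  [-3]  conj(Y_{5,-3})(Ω₁) = +0.140719+0.199477i ; Y_{5,-3}(Ω₂) = -0.040734+0.246928i ; Δ = -0.054989+0.026622i
  [-2]  conj(Y_{5,-2})(Ω₁) = -0.183684+0.079743i ; Y_{5,-2}(Ω₂) = +0.192693+0.021086i ; Δ = -0.037076+0.011493i
  [-1]  conj(Y_{5,-1})(Ω₁) = +0.062611+0.301447i ; Y_{5,-1}(Ω₂) = -0.016984+0.311345i ; Δ = -0.094917+0.014374i
  [+0]  conj(Y_{5,0})(Ω₁) = -0.132652-0.000000i ; Y_{5,0}(Ω₂) = +0.125027+0.000000i ; Δ = -0.016585-0.000000i
  [+1]  conj(Y_{5,1})(Ω₁) = -0.062611+0.301447i ; Y_{5,1}(Ω₂) = +0.016984+0.311345i ; Δ = -0.094917-0.014374i
  [+2]  conj(Y_{5,2})(Ω₁) = -0.183684-0.079743i ; Y_{5,2}(Ω₂) = +0.192693-0.021086i ; Δ = -0.037076-0.011493i
  [+3]  conj(Y_{5,3})(Ω₁) = -0.140719+0.199477i ; Y_{5,3}(Ω₂) = +0.040734+0.246928i ; Δ = -0.054989-0.026622i
  [+4]  conj(Y_{5,4})(Ω₁) = -0.285392-0.305342i ; Y_{5,4}(Ω₂) = +0.407444-0.090251i ; Δ = -0.143839-0.098653i
  [+5]  conj(Y_{5,5})(Ω₁) = +0.208726-0.127069i ; Y_{5,5}(Ω₂) = -0.064965-0.232490i ; Δ = -0.043102-0.040272i
Accumulated sum -0.764431+0.000000i; after 4π/(2l+1) scaling, -0.873284+0.000000i ⇒ P_5 = -0.873284

-0.873284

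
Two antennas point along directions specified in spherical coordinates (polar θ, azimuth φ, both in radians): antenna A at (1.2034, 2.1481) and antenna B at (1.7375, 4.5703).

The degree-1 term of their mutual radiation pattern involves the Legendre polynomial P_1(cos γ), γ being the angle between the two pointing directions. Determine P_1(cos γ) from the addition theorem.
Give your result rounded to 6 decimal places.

-0.751877

Addition theorem: P_1(cos γ) = (4π/3) Σ_m Y*_{lm}(Ω₁) Y_{lm}(Ω₂), m = −1…1:
  term(m=-1) = -0.08263 - 0.07239j   from Y*(Ω₁)=-0.17598 + 0.27018j, Y(Ω₂)=-0.04825 + 0.33727j
  term(m=+0) = -0.01423 + 0.00000j   from Y*(Ω₁)=0.17550 + 0.00000j, Y(Ω₂)=-0.08108 + 0.00000j
  term(m=+1) = -0.08263 + 0.07239j   from Y*(Ω₁)=0.17598 + 0.27018j, Y(Ω₂)=0.04825 + 0.33727j
Accumulated sum -0.17950 + 0.00000j; after 4π/(2l+1) scaling, -0.75188 + 0.00000j ⇒ P_1 = -0.751877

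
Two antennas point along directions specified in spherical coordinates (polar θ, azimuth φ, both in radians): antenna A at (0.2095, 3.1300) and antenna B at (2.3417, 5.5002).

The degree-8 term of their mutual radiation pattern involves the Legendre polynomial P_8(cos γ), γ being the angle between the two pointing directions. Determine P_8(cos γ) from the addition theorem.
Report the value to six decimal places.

Expand P_8 via completeness: Σ_{m} conj(Y_{8,m}) at Ω₁ times Y_{8,m} at Ω₂ —
  m=-8: Y*=(0.000002, -0.000000)  Y=(0.036108, -0.000697)  product (0.000000, -0.000000)
  m=-7: Y*=(-0.000034, 0.000003)  Y=(-0.097539, 0.100891)  product (0.000003, -0.000004)
  m=-6: Y*=(0.000406, -0.000028)  Y=(-0.004662, -0.322033)  product (-0.000011, -0.000131)
  m=-5: Y*=(-0.003507, 0.000203)  Y=(0.329676, 0.321816)  product (-0.001222, -0.001061)
  m=-4: Y*=(0.022520, -0.001045)  Y=(-0.331168, 0.003196)  product (-0.007455, 0.000418)
  m=-3: Y*=(-0.106174, 0.003694)  Y=(-0.067828, 0.068818)  product (0.006947, -0.007557)
  m=-2: Y*=(0.347437, -0.008057)  Y=(-0.001858, -0.385090)  product (-0.003748, -0.133780)
  m=-1: Y*=(-0.678245, 0.007863)  Y=(0.060266, 0.059976)  product (-0.041347, -0.040205)
  m=+0: Y*=(0.409257, -0.000000)  Y=(0.360241, 0.000000)  product (0.147431, 0.000000)
  m=+1: Y*=(0.678245, 0.007863)  Y=(-0.060266, 0.059976)  product (-0.041347, 0.040205)
  m=+2: Y*=(0.347437, 0.008057)  Y=(-0.001858, 0.385090)  product (-0.003748, 0.133780)
  m=+3: Y*=(0.106174, 0.003694)  Y=(0.067828, 0.068818)  product (0.006947, 0.007557)
  m=+4: Y*=(0.022520, 0.001045)  Y=(-0.331168, -0.003196)  product (-0.007455, -0.000418)
  m=+5: Y*=(0.003507, 0.000203)  Y=(-0.329676, 0.321816)  product (-0.001222, 0.001061)
  m=+6: Y*=(0.000406, 0.000028)  Y=(-0.004662, 0.322033)  product (-0.000011, 0.000131)
  m=+7: Y*=(0.000034, 0.000003)  Y=(0.097539, 0.100891)  product (0.000003, 0.000004)
  m=+8: Y*=(0.000002, 0.000000)  Y=(0.036108, 0.000697)  product (0.000000, 0.000000)
Accumulated sum (0.053767, -0.000000); after 4π/(2l+1) scaling, (0.039745, -0.000000) ⇒ P_8 = 0.039745

0.039745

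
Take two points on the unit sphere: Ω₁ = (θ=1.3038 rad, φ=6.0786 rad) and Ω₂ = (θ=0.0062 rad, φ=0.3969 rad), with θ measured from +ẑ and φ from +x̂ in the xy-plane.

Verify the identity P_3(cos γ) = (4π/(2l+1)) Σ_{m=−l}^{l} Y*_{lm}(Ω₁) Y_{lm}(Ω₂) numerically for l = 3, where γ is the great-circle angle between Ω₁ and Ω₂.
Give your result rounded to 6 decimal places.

-0.354608

Summing Y*_{l m}(θ₁,φ₁)·Y_{l m}(θ₂,φ₂) over m ∈ [−3, 3]; prefactor 4π/(2·3+1) = 1.795196:
  m=-3: 0.30609 - 0.21565j × 0.00000 - 0.00000j = -0.00000 - 0.00000j  (running Σ = -0.00000 - 0.00000j)
  m=-2: 0.23016 - 0.09981j × 0.00003 - 0.00003j = 0.00000 - 0.00001j  (running Σ = 0.00000 - 0.00001j)
  m=-1: -0.19899 + 0.04129j × 0.00739 - 0.00310j = -0.00134 + 0.00092j  (running Σ = -0.00134 + 0.00091j)
  m=0: -0.26110 + 0.00000j × 0.74627 + 0.00000j = -0.19485 + 0.00000j  (running Σ = -0.19619 + 0.00091j)
  m=1: 0.19899 + 0.04129j × -0.00739 - 0.00310j = -0.00134 - 0.00092j  (running Σ = -0.19754 - 0.00001j)
  m=2: 0.23016 + 0.09981j × 0.00003 + 0.00003j = 0.00000 + 0.00001j  (running Σ = -0.19753 - 0.00000j)
  m=3: -0.30609 - 0.21565j × -0.00000 - 0.00000j = -0.00000 + 0.00000j  (running Σ = -0.19753 + 0.00000j)
Accumulated sum -0.19753 + 0.00000j; after 4π/(2l+1) scaling, -0.35461 + 0.00000j ⇒ P_3 = -0.354608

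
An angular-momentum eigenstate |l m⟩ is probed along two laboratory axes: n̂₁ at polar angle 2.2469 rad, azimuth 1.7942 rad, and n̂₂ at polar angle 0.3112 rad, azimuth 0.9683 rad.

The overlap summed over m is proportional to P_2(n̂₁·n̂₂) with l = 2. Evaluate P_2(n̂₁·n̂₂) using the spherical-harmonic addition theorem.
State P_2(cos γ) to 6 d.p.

-0.217738

Expand P_2 via completeness: Σ_{m} conj(Y_{2,m}) at Ω₁ times Y_{2,m} at Ω₂ —
  [-2]  conj(Y_{2,-2})(Ω₁) = -0.211948-0.101549i ; Y_{2,-2}(Ω₂) = -0.012955-0.033821i ; Δ = -0.000689+0.008484i
  [-1]  conj(Y_{2,-1})(Ω₁) = +0.083543-0.367712i ; Y_{2,-1}(Ω₂) = +0.127617-0.185542i ; Δ = -0.057564-0.062427i
  [+0]  conj(Y_{2,0})(Ω₁) = +0.055106-0.000000i ; Y_{2,0}(Ω₂) = +0.542071+0.000000i ; Δ = +0.029871+0.000000i
  [+1]  conj(Y_{2,1})(Ω₁) = -0.083543-0.367712i ; Y_{2,1}(Ω₂) = -0.127617-0.185542i ; Δ = -0.057564+0.062427i
  [+2]  conj(Y_{2,2})(Ω₁) = -0.211948+0.101549i ; Y_{2,2}(Ω₂) = -0.012955+0.033821i ; Δ = -0.000689-0.008484i
Accumulated sum -0.086635-0.000000i; after 4π/(2l+1) scaling, -0.217738-0.000000i ⇒ P_2 = -0.217738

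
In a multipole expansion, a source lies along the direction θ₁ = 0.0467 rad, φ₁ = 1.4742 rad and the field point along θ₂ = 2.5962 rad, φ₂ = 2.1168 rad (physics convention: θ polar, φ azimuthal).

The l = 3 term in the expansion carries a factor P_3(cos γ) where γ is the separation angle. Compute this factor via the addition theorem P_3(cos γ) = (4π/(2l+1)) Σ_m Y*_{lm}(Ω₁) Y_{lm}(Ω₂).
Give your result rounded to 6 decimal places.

-0.201485

Addition theorem: P_3(cos γ) = (4π/7) Σ_m Y*_{lm}(Ω₁) Y_{lm}(Ω₂), m = −3…3:
  term(m=-3) = (-0.000001, -0.000002)   from Y*(Ω₁)=(-0.000012, -0.000041), Y(Ω₂)=(0.058113, -0.003912)
  term(m=-2) = (-0.000147, 0.000502)   from Y*(Ω₁)=(-0.002183, 0.000427), Y(Ω₂)=(0.108322, -0.208684)
  term(m=-1) = (0.021441, -0.016051)   from Y*(Ω₁)=(0.005804, 0.059903), Y(Ω₂)=(-0.231091, -0.380321)
  term(m=+0) = (-0.154821, 0.000000)   from Y*(Ω₁)=(0.741477, -0.000000), Y(Ω₂)=(-0.208801, 0.000000)
  term(m=+1) = (0.021441, 0.016051)   from Y*(Ω₁)=(-0.005804, 0.059903), Y(Ω₂)=(0.231091, -0.380321)
  term(m=+2) = (-0.000147, -0.000502)   from Y*(Ω₁)=(-0.002183, -0.000427), Y(Ω₂)=(0.108322, 0.208684)
  term(m=+3) = (-0.000001, 0.000002)   from Y*(Ω₁)=(0.000012, -0.000041), Y(Ω₂)=(-0.058113, -0.003912)
Accumulated sum (-0.112236, -0.000000); after 4π/(2l+1) scaling, (-0.201485, -0.000000) ⇒ P_3 = -0.201485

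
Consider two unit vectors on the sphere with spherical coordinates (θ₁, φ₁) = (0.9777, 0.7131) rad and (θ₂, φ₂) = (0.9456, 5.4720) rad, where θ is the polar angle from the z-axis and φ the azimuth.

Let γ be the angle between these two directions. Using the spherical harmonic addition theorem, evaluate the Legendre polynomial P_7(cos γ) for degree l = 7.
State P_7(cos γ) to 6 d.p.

Summing Y*_{l m}(θ₁,φ₁)·Y_{l m}(θ₂,φ₂) over m ∈ [−7, 7]; prefactor 4π/(2·7+1) = 0.837758:
  term(m=-7) = -0.004968-0.014717i   from Y*(Ω₁)=+0.037162-0.129570i, Y(Ω₂)=+0.094788-0.065530i
  term(m=-6) = -0.101705+0.029143i   from Y*(Ω₁)=-0.142889-0.308472i, Y(Ω₂)=+0.047959-0.307491i
  term(m=-5) = +0.045068+0.190291i   from Y*(Ω₁)=-0.401389-0.181134i, Y(Ω₂)=-0.271026-0.351775i
  term(m=-4) = +0.054554-0.010268i   from Y*(Ω₁)=-0.197259+0.058691i, Y(Ω₂)=-0.268297-0.027773i
  term(m=-3) = -0.005362-0.038178i   from Y*(Ω₁)=+0.124375-0.194683i, Y(Ω₂)=+0.126767-0.108528i
  term(m=-2) = -0.115021+0.010730i   from Y*(Ω₁)=-0.046858-0.321801i, Y(Ω₂)=+0.018313-0.354762i
  term(m=-1) = +0.000101+0.002161i   from Y*(Ω₁)=+0.077891+0.067370i, Y(Ω₂)=+0.014469+0.015235i
  term(m=+0) = +0.119236+0.000000i   from Y*(Ω₁)=+0.337887-0.000000i, Y(Ω₂)=+0.352886+0.000000i
  term(m=+1) = +0.000101-0.002161i   from Y*(Ω₁)=-0.077891+0.067370i, Y(Ω₂)=-0.014469+0.015235i
  term(m=+2) = -0.115021-0.010730i   from Y*(Ω₁)=-0.046858+0.321801i, Y(Ω₂)=+0.018313+0.354762i
  term(m=+3) = -0.005362+0.038178i   from Y*(Ω₁)=-0.124375-0.194683i, Y(Ω₂)=-0.126767-0.108528i
  term(m=+4) = +0.054554+0.010268i   from Y*(Ω₁)=-0.197259-0.058691i, Y(Ω₂)=-0.268297+0.027773i
  term(m=+5) = +0.045068-0.190291i   from Y*(Ω₁)=+0.401389-0.181134i, Y(Ω₂)=+0.271026-0.351775i
  term(m=+6) = -0.101705-0.029143i   from Y*(Ω₁)=-0.142889+0.308472i, Y(Ω₂)=+0.047959+0.307491i
  term(m=+7) = -0.004968+0.014717i   from Y*(Ω₁)=-0.037162-0.129570i, Y(Ω₂)=-0.094788-0.065530i
Accumulated sum -0.135431+0.000000i; after 4π/(2l+1) scaling, -0.113458+0.000000i ⇒ P_7 = -0.113458

-0.113458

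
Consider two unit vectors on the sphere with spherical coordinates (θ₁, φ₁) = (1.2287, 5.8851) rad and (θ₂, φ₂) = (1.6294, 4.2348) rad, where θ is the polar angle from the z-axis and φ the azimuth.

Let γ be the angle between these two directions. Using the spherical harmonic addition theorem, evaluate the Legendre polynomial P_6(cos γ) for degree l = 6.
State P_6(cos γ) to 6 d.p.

Term-by-term m-sum for l=6 (normalisation 4π/13 = 0.966644):
  [-6]  conj(Y_{6,-6})(Ω₁) = (-0.246350, -0.230920) ; Y_{6,-6}(Ω₂) = (0.460026, -0.130322) ; Δ = (-0.143421, -0.074125)
  [-5]  conj(Y_{6,-5})(Ω₁) = (-0.169700, -0.380382) ; Y_{6,-5}(Ω₂) = (0.066498, 0.070860) ; Δ = (0.015669, -0.037320)
  [-4]  conj(Y_{6,-4})(Ω₁) = (-0.001440, -0.066831) ; Y_{6,-4}(Ω₂) = (0.113566, -0.321498) ; Δ = (-0.021649, -0.007127)
  [-3]  conj(Y_{6,-3})(Ω₁) = (-0.118371, 0.299366) ; Y_{6,-3}(Ω₂) = (0.111366, -0.015470) ; Δ = (-0.008551, 0.035170)
  [-2]  conj(Y_{6,-2})(Ω₁) = (-0.122862, 0.125538) ; Y_{6,-2}(Ω₂) = (-0.175931, -0.248731) ; Δ = (0.052841, 0.008474)
  [-1]  conj(Y_{6,-1})(Ω₁) = (0.245051, -0.103053) ; Y_{6,-1}(Ω₂) = (0.054224, -0.104770) ; Δ = (0.002491, -0.031262)
  [+0]  conj(Y_{6,0})(Ω₁) = (0.200637, -0.000000) ; Y_{6,0}(Ω₂) = (-0.295184, 0.000000) ; Δ = (-0.059225, 0.000000)
  [+1]  conj(Y_{6,1})(Ω₁) = (-0.245051, -0.103053) ; Y_{6,1}(Ω₂) = (-0.054224, -0.104770) ; Δ = (0.002491, 0.031262)
  [+2]  conj(Y_{6,2})(Ω₁) = (-0.122862, -0.125538) ; Y_{6,2}(Ω₂) = (-0.175931, 0.248731) ; Δ = (0.052841, -0.008474)
  [+3]  conj(Y_{6,3})(Ω₁) = (0.118371, 0.299366) ; Y_{6,3}(Ω₂) = (-0.111366, -0.015470) ; Δ = (-0.008551, -0.035170)
  [+4]  conj(Y_{6,4})(Ω₁) = (-0.001440, 0.066831) ; Y_{6,4}(Ω₂) = (0.113566, 0.321498) ; Δ = (-0.021649, 0.007127)
  [+5]  conj(Y_{6,5})(Ω₁) = (0.169700, -0.380382) ; Y_{6,5}(Ω₂) = (-0.066498, 0.070860) ; Δ = (0.015669, 0.037320)
  [+6]  conj(Y_{6,6})(Ω₁) = (-0.246350, 0.230920) ; Y_{6,6}(Ω₂) = (0.460026, 0.130322) ; Δ = (-0.143421, 0.074125)
Total Σ_m = (-0.264467, 0.000000). Multiply by 0.966644: (-0.255646, 0.000000). P_6(cos γ) = -0.255646

-0.255646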